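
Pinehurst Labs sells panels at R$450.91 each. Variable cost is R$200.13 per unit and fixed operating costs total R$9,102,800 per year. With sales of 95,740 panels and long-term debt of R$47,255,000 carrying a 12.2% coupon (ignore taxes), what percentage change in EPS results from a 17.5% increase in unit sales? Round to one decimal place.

+46.0%

Contribution at this volume is 95,740 × R$250.78 = R$24,009,677.20.
Operating income = contribution − fixed costs = R$24,009,677.20 − R$9,102,800 = R$14,906,877.20.
After interest of R$5,765,110.00, pre-tax earnings = R$9,141,767.20.
DCL = total CM / (EBIT − I) = R$24,009,677.20 / R$9,141,767.20 = 2.6264.
EPS therefore changes by 2.6264 × (+17.5%) = +46.0%.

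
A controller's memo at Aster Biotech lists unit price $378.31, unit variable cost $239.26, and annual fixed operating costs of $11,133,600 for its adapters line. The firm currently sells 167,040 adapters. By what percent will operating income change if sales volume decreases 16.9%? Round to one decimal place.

Total contribution margin = 167,040 × $139.05 = $23,226,912.00.
Operating income = contribution − fixed costs = $23,226,912.00 − $11,133,600 = $12,093,312.00.
Degree of operating leverage = $23,226,912.00 / $12,093,312.00 = 1.9206.
Operating income changes by 1.9206 × -16.9% = -32.5%.

-32.5%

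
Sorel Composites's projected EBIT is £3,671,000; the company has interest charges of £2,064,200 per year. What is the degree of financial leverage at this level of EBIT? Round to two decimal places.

Annual interest charges come to £2,064,200.00.
Degree of financial leverage = EBIT / (EBIT − interest) = £3,671,000 / £1,606,800.00 = 2.2847.

2.28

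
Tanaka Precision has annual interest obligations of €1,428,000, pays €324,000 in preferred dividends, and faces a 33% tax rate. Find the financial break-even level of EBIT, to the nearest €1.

Preferred dividends are paid after tax, so their pre-tax equivalent is €324,000 ÷ (1 − 0.33) = €483,582.09.
EPS = 0 when EBIT covers interest plus the pre-tax preferred burden: €1,428,000 + €483,582.09 = €1,911,582.09.

€1,911,582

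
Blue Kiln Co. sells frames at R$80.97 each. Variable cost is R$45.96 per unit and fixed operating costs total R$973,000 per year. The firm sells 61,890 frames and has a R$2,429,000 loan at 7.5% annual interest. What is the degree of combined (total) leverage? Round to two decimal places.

At 61,890 units, contribution = 61,890 × R$35.01 = R$2,166,768.90.
EBIT = R$2,166,768.90 − R$973,000 = R$1,193,768.90. Interest = R$182,175.00.
DOL = R$2,166,768.90 ÷ R$1,193,768.90 = 1.8151; DFL = R$1,193,768.90 ÷ R$1,011,593.90 = 1.1801.
DCL = DOL × DFL = 1.8151 × 1.1801 = 2.1420.

2.14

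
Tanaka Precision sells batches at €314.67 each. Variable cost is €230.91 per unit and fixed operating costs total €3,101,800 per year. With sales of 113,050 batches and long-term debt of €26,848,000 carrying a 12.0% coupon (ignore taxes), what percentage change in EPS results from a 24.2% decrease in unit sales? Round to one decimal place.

-72.9%

Total contribution margin = 113,050 × €83.76 = €9,469,068.00.
Subtracting fixed costs: EBIT = €9,469,068.00 − €3,101,800 = €6,367,268.00.
After interest of €3,221,760.00, pre-tax earnings = €3,145,508.00.
Degree of combined leverage = contribution ÷ (EBIT − I) = €9,469,068.00 ÷ €3,145,508.00 = 3.0103.
EPS therefore changes by 3.0103 × (-24.2%) = -72.9%.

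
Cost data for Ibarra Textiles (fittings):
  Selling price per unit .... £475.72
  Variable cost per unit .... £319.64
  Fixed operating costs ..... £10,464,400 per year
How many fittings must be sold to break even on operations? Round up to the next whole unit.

67,046 fittings

Contribution margin per unit = £475.72 − £319.64 = £156.08.
Break-even volume = fixed costs ÷ CM per unit = £10,464,400 ÷ £156.08 = 67,045.11, so 67,046 fittings.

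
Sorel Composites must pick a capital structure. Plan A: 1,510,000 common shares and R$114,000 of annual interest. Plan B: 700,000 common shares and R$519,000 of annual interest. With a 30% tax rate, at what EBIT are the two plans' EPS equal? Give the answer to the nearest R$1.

Set EPS_A = EPS_B: (EBIT − R$114,000)(1 − 0.30) ÷ 1,510,000 = (EBIT − R$519,000)(1 − 0.30) ÷ 700,000.
Cancelling (1 − t) and cross-multiplying: 700,000·(EBIT − 114,000) = 1,510,000·(EBIT − 519,000).
Solving, EBIT = (519,000·1,510,000 − 114,000·700,000) / (1,510,000 − 700,000) = 703,890,000,000 / 810,000 = 869,000.00.

R$869,000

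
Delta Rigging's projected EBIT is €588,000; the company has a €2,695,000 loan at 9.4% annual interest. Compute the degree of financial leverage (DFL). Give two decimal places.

1.76

Interest = €253,330.00.
DFL = EBIT ÷ (EBIT − I) = €588,000 ÷ (€588,000 − €253,330.00) = €588,000 ÷ €334,670.00 = 1.7570.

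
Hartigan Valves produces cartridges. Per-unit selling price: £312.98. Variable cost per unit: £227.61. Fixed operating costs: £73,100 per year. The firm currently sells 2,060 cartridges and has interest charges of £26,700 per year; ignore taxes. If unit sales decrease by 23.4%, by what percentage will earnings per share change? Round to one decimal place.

-54.1%

At 2,060 units, contribution = 2,060 × £85.37 = £175,862.20.
Operating income = contribution − fixed costs = £175,862.20 − £73,100 = £102,762.20.
After interest of £26,700.00, pre-tax earnings = £76,062.20.
DCL = total CM / (EBIT − I) = £175,862.20 / £76,062.20 = 2.3121.
EPS therefore changes by 2.3121 × (-23.4%) = -54.1%.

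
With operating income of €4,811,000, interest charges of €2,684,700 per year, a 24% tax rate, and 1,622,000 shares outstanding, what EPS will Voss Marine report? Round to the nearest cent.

€1.00

Pre-tax income = €4,811,000 − €2,684,700.00 = €2,126,300.00.
Net income = €2,126,300.00 × (1 − 0.24) = €1,615,988.00.
EPS = €1,615,988.00 ÷ 1,622,000 = €1.00.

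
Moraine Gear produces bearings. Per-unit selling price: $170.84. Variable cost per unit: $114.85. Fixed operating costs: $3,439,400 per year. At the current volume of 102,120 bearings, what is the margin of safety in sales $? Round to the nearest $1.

Contribution margin per unit = $170.84 − $114.85 = $55.99. Break-even units = $3,439,400 ÷ $55.99 = 61,428.83; break-even revenue = 61,428.83 × $170.84 = $10,494,500.73.
Actual sales revenue = 102,120 × $170.84 = $17,446,180.80.
Margin of safety = $17,446,180.80 − $10,494,500.73 = $6,951,680.

$6,951,680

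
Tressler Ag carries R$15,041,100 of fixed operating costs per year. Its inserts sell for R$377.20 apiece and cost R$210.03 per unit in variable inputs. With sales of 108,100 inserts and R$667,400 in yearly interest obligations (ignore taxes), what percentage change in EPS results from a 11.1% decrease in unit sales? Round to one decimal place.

Total contribution margin = 108,100 × R$167.17 = R$18,071,077.00.
EBIT = R$18,071,077.00 − R$15,041,100 = R$3,029,977.00.
Interest = R$667,400.00, so EBIT − I = R$2,362,577.00.
Degree of combined leverage = contribution ÷ (EBIT − I) = R$18,071,077.00 ÷ R$2,362,577.00 = 7.6489.
%ΔEPS = DCL × %ΔSales = 7.6489 × -11.1% = -84.9%.

-84.9%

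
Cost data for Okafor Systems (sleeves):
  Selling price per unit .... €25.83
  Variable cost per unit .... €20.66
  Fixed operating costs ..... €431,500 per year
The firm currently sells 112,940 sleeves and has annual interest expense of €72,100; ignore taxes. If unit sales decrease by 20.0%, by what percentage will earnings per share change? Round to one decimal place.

-145.4%

Contribution at this volume is 112,940 × €5.17 = €583,899.80.
EBIT = €583,899.80 − €431,500 = €152,399.80.
Interest = €72,100.00, so EBIT − I = €80,299.80.
Degree of combined leverage = contribution ÷ (EBIT − I) = €583,899.80 ÷ €80,299.80 = 7.2715.
EPS therefore changes by 7.2715 × (-20.0%) = -145.4%.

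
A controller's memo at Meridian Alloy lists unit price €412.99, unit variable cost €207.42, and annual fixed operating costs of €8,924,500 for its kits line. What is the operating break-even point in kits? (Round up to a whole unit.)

Unit CM = price − variable cost = €412.99 − €207.42 = €205.57.
Break-even volume = fixed costs ÷ CM per unit = €8,924,500 ÷ €205.57 = 43,413.44, so 43,414 kits.

43,414 kits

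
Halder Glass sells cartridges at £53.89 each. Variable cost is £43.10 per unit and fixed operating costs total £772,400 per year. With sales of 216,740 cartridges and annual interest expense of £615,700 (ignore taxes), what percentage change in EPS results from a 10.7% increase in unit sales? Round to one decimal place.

+26.3%

Contribution at this volume is 216,740 × £10.79 = £2,338,624.60.
EBIT = £2,338,624.60 − £772,400 = £1,566,224.60.
Interest = £615,700.00, so EBIT − I = £950,524.60.
DCL = total CM / (EBIT − I) = £2,338,624.60 / £950,524.60 = 2.4604.
EPS therefore changes by 2.4604 × (+10.7%) = +26.3%.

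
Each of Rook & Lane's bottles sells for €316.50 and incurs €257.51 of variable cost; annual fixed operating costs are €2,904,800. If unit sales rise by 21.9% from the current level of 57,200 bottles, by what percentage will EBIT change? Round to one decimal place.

+157.4%

Total contribution margin = 57,200 × €58.99 = €3,374,228.00.
Subtracting fixed costs: EBIT = €3,374,228.00 − €2,904,800 = €469,428.00.
So DOL = total CM / EBIT = €3,374,228.00 / €469,428.00 = 7.1880.
%ΔEBIT = DOL × %ΔSales = 7.1880 × +21.9% = +157.4%.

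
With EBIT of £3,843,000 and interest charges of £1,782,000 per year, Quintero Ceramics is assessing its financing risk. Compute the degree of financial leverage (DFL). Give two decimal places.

Annual interest charges come to £1,782,000.00.
Degree of financial leverage = EBIT / (EBIT − interest) = £3,843,000 / £2,061,000.00 = 1.8646.

1.86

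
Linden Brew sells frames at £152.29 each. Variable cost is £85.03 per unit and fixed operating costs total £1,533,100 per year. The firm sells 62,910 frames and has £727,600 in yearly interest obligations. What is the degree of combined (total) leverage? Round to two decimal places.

At 62,910 units, contribution = 62,910 × £67.26 = £4,231,326.60.
Operating income = contribution − fixed costs = £4,231,326.60 − £1,533,100 = £2,698,226.60. Interest = £727,600.00, so EBIT − I = £1,970,626.60.
DCL = contribution ÷ (EBIT − I) = £4,231,326.60 ÷ £1,970,626.60 = 2.1472.

2.15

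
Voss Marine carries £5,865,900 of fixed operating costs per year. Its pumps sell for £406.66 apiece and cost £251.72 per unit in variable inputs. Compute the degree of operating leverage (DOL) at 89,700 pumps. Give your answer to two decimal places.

1.73

At 89,700 units, contribution = 89,700 × £154.94 = £13,898,118.00.
Subtracting fixed costs: EBIT = £13,898,118.00 − £5,865,900 = £8,032,218.00.
DOL = contribution ÷ EBIT = £13,898,118.00 ÷ £8,032,218.00 = 1.7303.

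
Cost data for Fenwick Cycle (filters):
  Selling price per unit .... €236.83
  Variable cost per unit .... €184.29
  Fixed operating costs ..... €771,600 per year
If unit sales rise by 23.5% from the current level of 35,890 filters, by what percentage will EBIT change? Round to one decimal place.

+39.8%

At 35,890 units, contribution = 35,890 × €52.54 = €1,885,660.60.
Operating income = contribution − fixed costs = €1,885,660.60 − €771,600 = €1,114,060.60.
DOL = contribution ÷ EBIT = €1,885,660.60 ÷ €1,114,060.60 = 1.6926.
So EBIT moves 1.6926 × (+23.5%) = +39.8%.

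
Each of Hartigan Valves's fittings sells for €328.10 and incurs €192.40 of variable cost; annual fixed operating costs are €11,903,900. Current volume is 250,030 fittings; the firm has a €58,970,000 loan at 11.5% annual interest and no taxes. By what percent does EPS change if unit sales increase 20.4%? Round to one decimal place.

Total contribution margin = 250,030 × €135.70 = €33,929,071.00.
EBIT = €33,929,071.00 − €11,903,900 = €22,025,171.00.
Interest = €6,781,550.00, so EBIT − I = €15,243,621.00.
Degree of combined leverage = contribution ÷ (EBIT − I) = €33,929,071.00 ÷ €15,243,621.00 = 2.2258.
%ΔEPS = DCL × %ΔSales = 2.2258 × +20.4% = +45.4%.

+45.4%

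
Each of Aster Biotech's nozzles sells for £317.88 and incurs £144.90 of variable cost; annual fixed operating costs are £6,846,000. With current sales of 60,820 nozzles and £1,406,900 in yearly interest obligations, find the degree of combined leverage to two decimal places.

4.64

Contribution at this volume is 60,820 × £172.98 = £10,520,643.60.
Operating income = contribution − fixed costs = £10,520,643.60 − £6,846,000 = £3,674,643.60. Interest = £1,406,900.00, so EBIT − I = £2,267,743.60.
DCL = contribution ÷ (EBIT − I) = £10,520,643.60 ÷ £2,267,743.60 = 4.6393.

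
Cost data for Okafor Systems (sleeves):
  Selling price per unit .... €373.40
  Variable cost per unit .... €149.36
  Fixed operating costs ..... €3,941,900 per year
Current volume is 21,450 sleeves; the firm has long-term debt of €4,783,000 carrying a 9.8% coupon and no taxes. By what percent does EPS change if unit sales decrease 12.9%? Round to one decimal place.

Total contribution margin = 21,450 × €224.04 = €4,805,658.00.
EBIT = €4,805,658.00 − €3,941,900 = €863,758.00.
Interest = €468,734.00, so EBIT − I = €395,024.00.
DCL = total CM / (EBIT − I) = €4,805,658.00 / €395,024.00 = 12.1655.
EPS therefore changes by 12.1655 × (-12.9%) = -156.9%.

-156.9%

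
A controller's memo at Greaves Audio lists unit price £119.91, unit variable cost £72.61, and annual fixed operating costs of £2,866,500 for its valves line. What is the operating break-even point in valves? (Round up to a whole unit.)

60,603 valves

Contribution margin per unit = £119.91 − £72.61 = £47.30.
Units to break even: £2,866,500 ÷ £47.30 = 60,602.54, rounded up to 60,603.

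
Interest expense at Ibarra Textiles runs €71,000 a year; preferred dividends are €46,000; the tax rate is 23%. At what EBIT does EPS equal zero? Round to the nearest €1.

Preferred dividends are paid after tax, so their pre-tax equivalent is €46,000 ÷ (1 − 0.23) = €59,740.26.
EPS = 0 when EBIT covers interest plus the pre-tax preferred burden: €71,000 + €59,740.26 = €130,740.26.

€130,740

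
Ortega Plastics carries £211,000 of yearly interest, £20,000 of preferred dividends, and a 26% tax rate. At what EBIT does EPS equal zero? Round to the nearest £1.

Preferred dividends are paid after tax, so their pre-tax equivalent is £20,000 ÷ (1 − 0.26) = £27,027.03.
Financial break-even EBIT = interest + D_p ÷ (1 − t) = £211,000 + £27,027.03 = £238,027.03.

£238,027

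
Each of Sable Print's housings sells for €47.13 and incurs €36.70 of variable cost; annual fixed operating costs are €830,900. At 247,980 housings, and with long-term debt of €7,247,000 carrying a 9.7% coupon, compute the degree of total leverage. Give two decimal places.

Total contribution margin = 247,980 × €10.43 = €2,586,431.40.
EBIT = €2,586,431.40 − €830,900 = €1,755,531.40. Interest = €702,959.00, so EBIT − I = €1,052,572.40.
DCL = contribution ÷ (EBIT − I) = €2,586,431.40 ÷ €1,052,572.40 = 2.4572.

2.46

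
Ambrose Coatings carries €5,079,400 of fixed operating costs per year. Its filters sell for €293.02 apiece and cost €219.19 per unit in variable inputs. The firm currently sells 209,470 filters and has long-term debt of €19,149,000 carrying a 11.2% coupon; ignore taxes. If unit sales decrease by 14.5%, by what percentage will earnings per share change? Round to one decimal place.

-27.2%

Contribution at this volume is 209,470 × €73.83 = €15,465,170.10.
EBIT = €15,465,170.10 − €5,079,400 = €10,385,770.10.
Interest = €2,144,688.00, so EBIT − I = €8,241,082.10.
Degree of combined leverage = contribution ÷ (EBIT − I) = €15,465,170.10 ÷ €8,241,082.10 = 1.8766.
EPS therefore changes by 1.8766 × (-14.5%) = -27.2%.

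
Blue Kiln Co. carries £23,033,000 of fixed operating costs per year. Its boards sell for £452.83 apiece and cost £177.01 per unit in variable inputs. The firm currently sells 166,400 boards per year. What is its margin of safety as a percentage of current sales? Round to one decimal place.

49.8%

Each unit contributes £452.83 − £177.01 = £275.82. Break-even units = £23,033,000 ÷ £275.82 = 83,507.36; break-even revenue = 83,507.36 × £452.83 = £37,814,637.77.
Actual sales revenue = 166,400 × £452.83 = £75,350,912.00.
Margin of safety = (£75,350,912.00 − £37,814,637.77) ÷ £75,350,912.00 = 49.8%.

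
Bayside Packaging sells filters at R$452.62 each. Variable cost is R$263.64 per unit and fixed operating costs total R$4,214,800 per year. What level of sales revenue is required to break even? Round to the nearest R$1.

Contribution margin per unit = R$452.62 − R$263.64 = R$188.98, a CM ratio of R$188.98 ÷ R$452.62 = 0.4175.
Break-even revenue = fixed costs × price ÷ CM = R$4,214,800 × R$452.62 ÷ R$188.98 = R$10,094,734.

R$10,094,734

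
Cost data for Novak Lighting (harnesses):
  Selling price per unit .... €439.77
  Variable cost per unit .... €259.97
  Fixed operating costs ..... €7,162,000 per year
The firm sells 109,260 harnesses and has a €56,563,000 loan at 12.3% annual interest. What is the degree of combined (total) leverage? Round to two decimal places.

At 109,260 units, contribution = 109,260 × €179.80 = €19,644,948.00.
Subtracting fixed costs: EBIT = €19,644,948.00 − €7,162,000 = €12,482,948.00. Interest = €6,957,249.00.
DOL = €19,644,948.00 ÷ €12,482,948.00 = 1.5737; DFL = €12,482,948.00 ÷ €5,525,699.00 = 2.2591.
DCL = DOL × DFL = 1.5737 × 2.2591 = 3.5551.

3.56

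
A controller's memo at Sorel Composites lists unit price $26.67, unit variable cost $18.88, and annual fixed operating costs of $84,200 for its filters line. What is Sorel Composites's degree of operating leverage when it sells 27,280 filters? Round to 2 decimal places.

At 27,280 units, contribution = 27,280 × $7.79 = $212,511.20.
EBIT = $212,511.20 − $84,200 = $128,311.20.
So DOL = total CM / EBIT = $212,511.20 / $128,311.20 = 1.6562.

1.66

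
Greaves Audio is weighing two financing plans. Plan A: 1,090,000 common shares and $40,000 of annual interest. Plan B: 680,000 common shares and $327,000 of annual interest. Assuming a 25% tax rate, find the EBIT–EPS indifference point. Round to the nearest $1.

At indifference, (EBIT − 40,000)(1 − t)/1,090,000 = (EBIT − 327,000)(1 − t)/680,000.
The (1 − t) factor cancels: (EBIT − 40,000) × 680,000 = (EBIT − 327,000) × 1,090,000.
Solving, EBIT = (327,000·1,090,000 − 40,000·680,000) / (1,090,000 − 680,000) = 329,230,000,000 / 410,000 = 803,000.00.

$803,000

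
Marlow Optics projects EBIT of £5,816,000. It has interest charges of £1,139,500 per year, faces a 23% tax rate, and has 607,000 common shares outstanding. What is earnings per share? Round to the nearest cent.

Pre-tax income = £5,816,000 − £1,139,500.00 = £4,676,500.00.
After tax at 23%: net income = £4,676,500.00 × 0.77 = £3,600,905.00.
Per share: £3,600,905.00 / 607,000 shares = £5.93.

£5.93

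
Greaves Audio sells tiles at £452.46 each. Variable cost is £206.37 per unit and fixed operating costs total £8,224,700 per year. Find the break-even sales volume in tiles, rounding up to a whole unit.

Unit CM = price − variable cost = £452.46 − £206.37 = £246.09.
Units to break even: £8,224,700 ÷ £246.09 = 33,421.51, rounded up to 33,422.

33,422 tiles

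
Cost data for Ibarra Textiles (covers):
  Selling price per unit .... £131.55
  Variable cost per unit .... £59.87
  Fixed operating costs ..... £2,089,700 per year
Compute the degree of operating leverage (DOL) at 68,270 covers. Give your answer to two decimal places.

At 68,270 units, contribution = 68,270 × £71.68 = £4,893,593.60.
Operating income = contribution − fixed costs = £4,893,593.60 − £2,089,700 = £2,803,893.60.
Degree of operating leverage = £4,893,593.60 / £2,803,893.60 = 1.7453.

1.75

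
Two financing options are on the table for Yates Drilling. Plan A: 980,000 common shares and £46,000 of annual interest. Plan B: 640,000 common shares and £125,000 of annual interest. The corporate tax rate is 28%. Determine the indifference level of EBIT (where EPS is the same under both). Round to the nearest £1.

Set EPS_A = EPS_B: (EBIT − £46,000)(1 − 0.28) ÷ 980,000 = (EBIT − £125,000)(1 − 0.28) ÷ 640,000.
Cancelling (1 − t) and cross-multiplying: 640,000·(EBIT − 46,000) = 980,000·(EBIT − 125,000).
EBIT × (980,000 − 640,000) = 125,000 × 980,000 − 46,000 × 640,000 = 93,060,000,000, so EBIT = 93,060,000,000 ÷ 340,000 = 273,705.88.

£273,706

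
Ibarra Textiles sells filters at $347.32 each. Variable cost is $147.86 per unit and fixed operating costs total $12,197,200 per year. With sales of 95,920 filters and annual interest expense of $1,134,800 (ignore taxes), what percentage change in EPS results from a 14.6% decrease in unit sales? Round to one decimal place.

Contribution at this volume is 95,920 × $199.46 = $19,132,203.20.
Subtracting fixed costs: EBIT = $19,132,203.20 − $12,197,200 = $6,935,003.20.
After interest of $1,134,800.00, pre-tax earnings = $5,800,203.20.
DCL = total CM / (EBIT − I) = $19,132,203.20 / $5,800,203.20 = 3.2985.
EPS therefore changes by 3.2985 × (-14.6%) = -48.2%.

-48.2%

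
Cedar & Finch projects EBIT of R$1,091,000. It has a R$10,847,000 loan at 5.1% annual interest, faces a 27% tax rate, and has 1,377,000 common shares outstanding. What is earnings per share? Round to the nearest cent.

Interest = R$553,197.00, so EBT = R$1,091,000 − R$553,197.00 = R$537,803.00.
Net income = R$537,803.00 × (1 − 0.27) = R$392,596.19.
EPS = R$392,596.19 ÷ 1,377,000 = R$0.29.

R$0.29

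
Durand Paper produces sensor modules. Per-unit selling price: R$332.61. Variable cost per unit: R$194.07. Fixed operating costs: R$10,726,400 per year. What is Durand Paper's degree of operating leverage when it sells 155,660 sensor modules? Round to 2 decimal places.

1.99

Total contribution margin = 155,660 × R$138.54 = R$21,565,136.40.
Subtracting fixed costs: EBIT = R$21,565,136.40 − R$10,726,400 = R$10,838,736.40.
DOL = contribution ÷ EBIT = R$21,565,136.40 ÷ R$10,838,736.40 = 1.9896.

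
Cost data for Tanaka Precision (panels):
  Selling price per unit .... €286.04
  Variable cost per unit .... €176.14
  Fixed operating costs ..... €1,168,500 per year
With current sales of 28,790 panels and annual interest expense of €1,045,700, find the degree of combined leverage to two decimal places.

3.33

At 28,790 units, contribution = 28,790 × €109.90 = €3,164,021.00.
Operating income = contribution − fixed costs = €3,164,021.00 − €1,168,500 = €1,995,521.00. Interest = €1,045,700.00.
DOL = €3,164,021.00 ÷ €1,995,521.00 = 1.5856; DFL = €1,995,521.00 ÷ €949,821.00 = 2.1009.
DCL = DOL × DFL = 1.5856 × 2.1009 = 3.3312.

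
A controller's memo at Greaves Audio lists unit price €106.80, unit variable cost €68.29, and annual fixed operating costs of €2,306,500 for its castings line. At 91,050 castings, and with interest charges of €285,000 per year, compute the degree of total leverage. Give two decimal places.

Total contribution margin = 91,050 × €38.51 = €3,506,335.50.
Operating income = contribution − fixed costs = €3,506,335.50 − €2,306,500 = €1,199,835.50. Interest = €285,000.00.
DOL = €3,506,335.50 ÷ €1,199,835.50 = 2.9223; DFL = €1,199,835.50 ÷ €914,835.50 = 1.3115.
Combined leverage = 2.9223 × 1.3115 = 3.8326.

3.83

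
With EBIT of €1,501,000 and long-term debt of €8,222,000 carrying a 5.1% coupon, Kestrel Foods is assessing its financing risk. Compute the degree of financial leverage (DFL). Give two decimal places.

Annual interest charges come to €419,322.00.
Degree of financial leverage = EBIT / (EBIT − interest) = €1,501,000 / €1,081,678.00 = 1.3877.

1.39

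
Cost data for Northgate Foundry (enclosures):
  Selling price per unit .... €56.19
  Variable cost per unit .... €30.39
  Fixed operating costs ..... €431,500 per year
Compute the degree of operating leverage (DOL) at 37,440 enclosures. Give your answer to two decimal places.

1.81

Contribution at this volume is 37,440 × €25.80 = €965,952.00.
Subtracting fixed costs: EBIT = €965,952.00 − €431,500 = €534,452.00.
DOL = contribution ÷ EBIT = €965,952.00 ÷ €534,452.00 = 1.8074.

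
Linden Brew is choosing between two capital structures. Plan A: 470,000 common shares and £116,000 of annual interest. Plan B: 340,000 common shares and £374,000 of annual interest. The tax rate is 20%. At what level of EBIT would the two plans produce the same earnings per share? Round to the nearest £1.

Set EPS_A = EPS_B: (EBIT − £116,000)(1 − 0.20) ÷ 470,000 = (EBIT − £374,000)(1 − 0.20) ÷ 340,000.
Cancelling (1 − t) and cross-multiplying: 340,000·(EBIT − 116,000) = 470,000·(EBIT − 374,000).
EBIT × (470,000 − 340,000) = 374,000 × 470,000 − 116,000 × 340,000 = 136,340,000,000, so EBIT = 136,340,000,000 ÷ 130,000 = 1,048,769.23.

£1,048,769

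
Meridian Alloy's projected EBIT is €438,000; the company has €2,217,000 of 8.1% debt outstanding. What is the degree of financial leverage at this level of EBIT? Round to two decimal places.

Interest = €179,577.00.
Degree of financial leverage = EBIT / (EBIT − interest) = €438,000 / €258,423.00 = 1.6949.

1.69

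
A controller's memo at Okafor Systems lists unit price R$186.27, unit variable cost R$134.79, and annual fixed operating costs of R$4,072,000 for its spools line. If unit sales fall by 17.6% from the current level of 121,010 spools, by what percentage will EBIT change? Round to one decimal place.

Total contribution margin = 121,010 × R$51.48 = R$6,229,594.80.
EBIT = R$6,229,594.80 − R$4,072,000 = R$2,157,594.80.
Degree of operating leverage = R$6,229,594.80 / R$2,157,594.80 = 2.8873.
Operating income changes by 2.8873 × -17.6% = -50.8%.

-50.8%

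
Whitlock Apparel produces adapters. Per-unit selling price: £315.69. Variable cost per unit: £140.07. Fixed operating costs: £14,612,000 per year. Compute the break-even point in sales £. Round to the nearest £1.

£26,266,156

CM per unit = £315.69 − £140.07 = £175.62; CM ratio = £175.62 / £315.69 = 0.5563.
Break-even sales = FC ÷ CM ratio = £14,612,000 × £315.69 / £175.62 = £26,266,156.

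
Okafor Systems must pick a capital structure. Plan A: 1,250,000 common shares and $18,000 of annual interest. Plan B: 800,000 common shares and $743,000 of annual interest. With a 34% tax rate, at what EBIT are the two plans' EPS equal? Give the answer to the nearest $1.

Set EPS_A = EPS_B: (EBIT − $18,000)(1 − 0.34) ÷ 1,250,000 = (EBIT − $743,000)(1 − 0.34) ÷ 800,000.
Cancelling (1 − t) and cross-multiplying: 800,000·(EBIT − 18,000) = 1,250,000·(EBIT − 743,000).
Solving, EBIT = (743,000·1,250,000 − 18,000·800,000) / (1,250,000 − 800,000) = 914,350,000,000 / 450,000 = 2,031,888.89.

$2,031,889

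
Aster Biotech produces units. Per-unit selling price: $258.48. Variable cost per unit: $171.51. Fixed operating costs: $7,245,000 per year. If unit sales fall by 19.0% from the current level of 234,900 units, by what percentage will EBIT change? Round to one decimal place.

-29.4%

Contribution at this volume is 234,900 × $86.97 = $20,429,253.00.
Operating income = contribution − fixed costs = $20,429,253.00 − $7,245,000 = $13,184,253.00.
DOL = contribution ÷ EBIT = $20,429,253.00 ÷ $13,184,253.00 = 1.5495.
Operating income changes by 1.5495 × -19.0% = -29.4%.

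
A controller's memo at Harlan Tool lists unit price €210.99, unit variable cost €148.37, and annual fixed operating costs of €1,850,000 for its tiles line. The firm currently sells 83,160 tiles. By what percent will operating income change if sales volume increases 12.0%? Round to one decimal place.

+18.6%

At 83,160 units, contribution = 83,160 × €62.62 = €5,207,479.20.
Subtracting fixed costs: EBIT = €5,207,479.20 − €1,850,000 = €3,357,479.20.
DOL = contribution ÷ EBIT = €5,207,479.20 ÷ €3,357,479.20 = 1.5510.
%ΔEBIT = DOL × %ΔSales = 1.5510 × +12.0% = +18.6%.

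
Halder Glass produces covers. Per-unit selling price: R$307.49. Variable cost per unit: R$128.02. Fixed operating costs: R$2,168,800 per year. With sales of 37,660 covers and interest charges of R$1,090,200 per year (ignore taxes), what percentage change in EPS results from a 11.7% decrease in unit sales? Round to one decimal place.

-22.6%

Contribution at this volume is 37,660 × R$179.47 = R$6,758,840.20.
Subtracting fixed costs: EBIT = R$6,758,840.20 − R$2,168,800 = R$4,590,040.20.
Interest = R$1,090,200.00, so EBIT − I = R$3,499,840.20.
Degree of combined leverage = contribution ÷ (EBIT − I) = R$6,758,840.20 ÷ R$3,499,840.20 = 1.9312.
%ΔEPS = DCL × %ΔSales = 1.9312 × -11.7% = -22.6%.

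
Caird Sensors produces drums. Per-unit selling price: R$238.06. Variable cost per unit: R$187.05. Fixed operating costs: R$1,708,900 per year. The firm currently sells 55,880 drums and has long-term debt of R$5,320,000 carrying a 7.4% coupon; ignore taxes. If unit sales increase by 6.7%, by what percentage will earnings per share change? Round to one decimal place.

At 55,880 units, contribution = 55,880 × R$51.01 = R$2,850,438.80.
Subtracting fixed costs: EBIT = R$2,850,438.80 − R$1,708,900 = R$1,141,538.80.
Interest = R$393,680.00, so EBIT − I = R$747,858.80.
DCL = total CM / (EBIT − I) = R$2,850,438.80 / R$747,858.80 = 3.8115.
%ΔEPS = DCL × %ΔSales = 3.8115 × +6.7% = +25.5%.

+25.5%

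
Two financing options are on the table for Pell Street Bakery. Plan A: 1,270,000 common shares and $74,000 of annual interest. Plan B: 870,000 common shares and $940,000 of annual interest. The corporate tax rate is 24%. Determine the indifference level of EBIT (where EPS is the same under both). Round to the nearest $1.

$2,823,550

Set EPS_A = EPS_B: (EBIT − $74,000)(1 − 0.24) ÷ 1,270,000 = (EBIT − $940,000)(1 − 0.24) ÷ 870,000.
The (1 − t) factor cancels: (EBIT − 74,000) × 870,000 = (EBIT − 940,000) × 1,270,000.
Solving, EBIT = (940,000·1,270,000 − 74,000·870,000) / (1,270,000 − 870,000) = 1,129,420,000,000 / 400,000 = 2,823,550.00.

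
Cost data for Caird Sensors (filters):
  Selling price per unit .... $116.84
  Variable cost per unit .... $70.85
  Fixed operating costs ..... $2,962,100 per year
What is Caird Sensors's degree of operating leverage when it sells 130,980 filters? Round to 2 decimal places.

1.97

Contribution at this volume is 130,980 × $45.99 = $6,023,770.20.
EBIT = $6,023,770.20 − $2,962,100 = $3,061,670.20.
So DOL = total CM / EBIT = $6,023,770.20 / $3,061,670.20 = 1.9675.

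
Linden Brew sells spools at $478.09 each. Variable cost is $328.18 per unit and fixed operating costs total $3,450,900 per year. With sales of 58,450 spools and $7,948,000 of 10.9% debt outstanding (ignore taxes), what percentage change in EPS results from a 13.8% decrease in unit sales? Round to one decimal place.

-27.2%

Contribution at this volume is 58,450 × $149.91 = $8,762,239.50.
Subtracting fixed costs: EBIT = $8,762,239.50 − $3,450,900 = $5,311,339.50.
After interest of $866,332.00, pre-tax earnings = $4,445,007.50.
Degree of combined leverage = contribution ÷ (EBIT − I) = $8,762,239.50 ÷ $4,445,007.50 = 1.9713.
%ΔEPS = DCL × %ΔSales = 1.9713 × -13.8% = -27.2%.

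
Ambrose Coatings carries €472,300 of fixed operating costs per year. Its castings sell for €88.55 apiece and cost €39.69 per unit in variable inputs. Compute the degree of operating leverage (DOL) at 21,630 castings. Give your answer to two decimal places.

Total contribution margin = 21,630 × €48.86 = €1,056,841.80.
Subtracting fixed costs: EBIT = €1,056,841.80 − €472,300 = €584,541.80.
DOL = contribution ÷ EBIT = €1,056,841.80 ÷ €584,541.80 = 1.8080.

1.81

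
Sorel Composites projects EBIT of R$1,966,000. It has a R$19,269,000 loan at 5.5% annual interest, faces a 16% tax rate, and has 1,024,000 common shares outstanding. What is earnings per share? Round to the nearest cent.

Pre-tax income = R$1,966,000 − R$1,059,795.00 = R$906,205.00.
Net income = R$906,205.00 × (1 − 0.16) = R$761,212.20.
EPS = R$761,212.20 ÷ 1,024,000 = R$0.74.

R$0.74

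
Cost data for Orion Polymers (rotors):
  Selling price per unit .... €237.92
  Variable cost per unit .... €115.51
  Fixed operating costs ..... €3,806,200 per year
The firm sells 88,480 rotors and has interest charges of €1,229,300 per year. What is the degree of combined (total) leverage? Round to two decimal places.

1.87

Total contribution margin = 88,480 × €122.41 = €10,830,836.80.
Subtracting fixed costs: EBIT = €10,830,836.80 − €3,806,200 = €7,024,636.80. Interest = €1,229,300.00, so EBIT − I = €5,795,336.80.
Degree of total leverage = total CM / (EBIT − interest) = €10,830,836.80 / €5,795,336.80 = 1.8689.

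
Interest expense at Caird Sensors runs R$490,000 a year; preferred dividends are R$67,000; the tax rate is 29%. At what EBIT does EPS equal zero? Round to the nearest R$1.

R$584,366

Preferred dividends are paid after tax, so their pre-tax equivalent is R$67,000 ÷ (1 − 0.29) = R$94,366.20.
Financial break-even EBIT = interest + D_p ÷ (1 − t) = R$490,000 + R$94,366.20 = R$584,366.20.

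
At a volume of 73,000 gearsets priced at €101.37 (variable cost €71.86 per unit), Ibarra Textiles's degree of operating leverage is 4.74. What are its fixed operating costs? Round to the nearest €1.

€1,699,751

At 73,000 units, contribution = 73,000 × €29.51 = €2,154,230.00.
Since DOL = CM ÷ EBIT, EBIT = €2,154,230.00 ÷ 4.74 = €454,478.90.
Fixed costs = CM − EBIT = €2,154,230.00 − €454,478.90 = €1,699,751.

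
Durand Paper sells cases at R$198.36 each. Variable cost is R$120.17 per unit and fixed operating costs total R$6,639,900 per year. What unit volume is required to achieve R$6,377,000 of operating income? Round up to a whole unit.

166,478 cases

Contribution margin per unit = R$198.36 − R$120.17 = R$78.19.
Units = (FC + target) / CM = (R$6,639,900 + R$6,377,000) / R$78.19 = 166,477.81, so 166,478 cases.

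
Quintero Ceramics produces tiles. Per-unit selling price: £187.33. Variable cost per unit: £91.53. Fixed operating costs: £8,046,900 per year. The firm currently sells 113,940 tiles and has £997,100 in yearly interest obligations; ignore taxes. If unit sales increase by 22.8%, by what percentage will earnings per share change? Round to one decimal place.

+133.0%

At 113,940 units, contribution = 113,940 × £95.80 = £10,915,452.00.
Subtracting fixed costs: EBIT = £10,915,452.00 − £8,046,900 = £2,868,552.00.
Interest = £997,100.00, so EBIT − I = £1,871,452.00.
DCL = total CM / (EBIT − I) = £10,915,452.00 / £1,871,452.00 = 5.8326.
EPS therefore changes by 5.8326 × (+22.8%) = +133.0%.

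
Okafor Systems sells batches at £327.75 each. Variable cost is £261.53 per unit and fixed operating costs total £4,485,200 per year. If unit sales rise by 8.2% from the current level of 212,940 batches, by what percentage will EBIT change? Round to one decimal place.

At 212,940 units, contribution = 212,940 × £66.22 = £14,100,886.80.
Subtracting fixed costs: EBIT = £14,100,886.80 − £4,485,200 = £9,615,686.80.
Degree of operating leverage = £14,100,886.80 / £9,615,686.80 = 1.4664.
Operating income changes by 1.4664 × +8.2% = +12.0%.

+12.0%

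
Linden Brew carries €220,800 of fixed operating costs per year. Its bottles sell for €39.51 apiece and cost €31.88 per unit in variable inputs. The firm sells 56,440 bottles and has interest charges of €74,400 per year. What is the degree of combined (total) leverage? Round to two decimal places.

3.18

Contribution at this volume is 56,440 × €7.63 = €430,637.20.
Operating income = contribution − fixed costs = €430,637.20 − €220,800 = €209,837.20. Interest = €74,400.00.
DOL = €430,637.20 ÷ €209,837.20 = 2.0522; DFL = €209,837.20 ÷ €135,437.20 = 1.5493.
Combined leverage = 2.0522 × 1.5493 = 3.1795.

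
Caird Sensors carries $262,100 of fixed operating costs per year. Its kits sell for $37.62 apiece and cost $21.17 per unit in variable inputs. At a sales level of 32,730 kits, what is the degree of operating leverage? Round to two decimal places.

At 32,730 units, contribution = 32,730 × $16.45 = $538,408.50.
EBIT = $538,408.50 − $262,100 = $276,308.50.
DOL = contribution ÷ EBIT = $538,408.50 ÷ $276,308.50 = 1.9486.

1.95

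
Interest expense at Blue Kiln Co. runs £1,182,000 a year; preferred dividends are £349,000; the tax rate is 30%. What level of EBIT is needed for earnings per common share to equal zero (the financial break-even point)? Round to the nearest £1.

Preferred dividends are paid after tax, so their pre-tax equivalent is £349,000 ÷ (1 − 0.30) = £498,571.43.
Financial break-even EBIT = interest + D_p ÷ (1 − t) = £1,182,000 + £498,571.43 = £1,680,571.43.

£1,680,571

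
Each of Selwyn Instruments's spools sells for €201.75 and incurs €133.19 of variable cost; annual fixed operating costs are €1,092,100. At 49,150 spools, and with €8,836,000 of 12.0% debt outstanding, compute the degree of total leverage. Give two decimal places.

2.77

Total contribution margin = 49,150 × €68.56 = €3,369,724.00.
Operating income = contribution − fixed costs = €3,369,724.00 − €1,092,100 = €2,277,624.00. Interest = €1,060,320.00.
DOL = €3,369,724.00 ÷ €2,277,624.00 = 1.4795; DFL = €2,277,624.00 ÷ €1,217,304.00 = 1.8710.
Combined leverage = 1.4795 × 1.8710 = 2.7681.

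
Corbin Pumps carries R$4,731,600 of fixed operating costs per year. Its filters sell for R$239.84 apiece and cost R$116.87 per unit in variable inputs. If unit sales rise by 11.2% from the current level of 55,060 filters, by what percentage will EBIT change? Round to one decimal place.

Contribution at this volume is 55,060 × R$122.97 = R$6,770,728.20.
EBIT = R$6,770,728.20 − R$4,731,600 = R$2,039,128.20.
So DOL = total CM / EBIT = R$6,770,728.20 / R$2,039,128.20 = 3.3204.
%ΔEBIT = DOL × %ΔSales = 3.3204 × +11.2% = +37.2%.

+37.2%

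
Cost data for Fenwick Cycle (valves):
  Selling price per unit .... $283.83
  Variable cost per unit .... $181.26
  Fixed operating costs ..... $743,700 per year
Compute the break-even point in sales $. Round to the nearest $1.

Contribution margin per unit = $283.83 − $181.26 = $102.57, a CM ratio of $102.57 ÷ $283.83 = 0.3614.
Break-even revenue = fixed costs × price ÷ CM = $743,700 × $283.83 ÷ $102.57 = $2,057,954.

$2,057,954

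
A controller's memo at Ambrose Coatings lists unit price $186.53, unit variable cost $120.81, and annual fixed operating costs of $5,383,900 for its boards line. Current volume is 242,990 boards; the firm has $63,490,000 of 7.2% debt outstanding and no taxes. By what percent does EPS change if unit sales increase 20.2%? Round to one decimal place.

At 242,990 units, contribution = 242,990 × $65.72 = $15,969,302.80.
Subtracting fixed costs: EBIT = $15,969,302.80 − $5,383,900 = $10,585,402.80.
After interest of $4,571,280.00, pre-tax earnings = $6,014,122.80.
DCL = total CM / (EBIT − I) = $15,969,302.80 / $6,014,122.80 = 2.6553.
EPS therefore changes by 2.6553 × (+20.2%) = +53.6%.

+53.6%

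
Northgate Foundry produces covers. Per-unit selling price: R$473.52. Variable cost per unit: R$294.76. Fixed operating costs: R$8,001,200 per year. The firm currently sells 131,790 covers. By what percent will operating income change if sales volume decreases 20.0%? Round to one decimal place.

-30.3%

Contribution at this volume is 131,790 × R$178.76 = R$23,558,780.40.
Subtracting fixed costs: EBIT = R$23,558,780.40 − R$8,001,200 = R$15,557,580.40.
DOL = contribution ÷ EBIT = R$23,558,780.40 ÷ R$15,557,580.40 = 1.5143.
%ΔEBIT = DOL × %ΔSales = 1.5143 × -20.0% = -30.3%.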